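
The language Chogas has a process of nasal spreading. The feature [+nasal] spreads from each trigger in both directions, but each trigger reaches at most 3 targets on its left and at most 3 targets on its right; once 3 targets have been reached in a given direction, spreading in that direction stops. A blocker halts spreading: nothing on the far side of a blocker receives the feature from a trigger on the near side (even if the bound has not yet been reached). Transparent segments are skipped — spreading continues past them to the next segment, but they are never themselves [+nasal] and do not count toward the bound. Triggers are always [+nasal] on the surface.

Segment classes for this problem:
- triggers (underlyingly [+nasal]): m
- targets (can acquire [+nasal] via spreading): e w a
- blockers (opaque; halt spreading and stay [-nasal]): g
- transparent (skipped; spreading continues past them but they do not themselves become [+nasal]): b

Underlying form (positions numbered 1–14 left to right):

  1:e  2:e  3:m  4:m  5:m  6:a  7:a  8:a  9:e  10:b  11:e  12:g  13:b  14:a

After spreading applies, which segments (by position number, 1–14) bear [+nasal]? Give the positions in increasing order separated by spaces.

1 2 3 4 5 6 7 8

From /m/ at 3 rightward: 4 /m/ is itself a trigger — this domain ends here.
From /m/ at 3 leftward: 2 /e/ → [+nasal]; 1 /e/ → [+nasal]; word edge.
From /m/ at 4 rightward: 5 /m/ is itself a trigger — this domain ends here.
From /m/ at 4 leftward: 3 /m/ is itself a trigger — this domain ends here.
From /m/ at 5 rightward: 6 /a/ → [+nasal]; 7 /a/ → [+nasal]; 8 /a/ → [+nasal]; bound reached.
From /m/ at 5 leftward: 4 /m/ is itself a trigger — this domain ends here.
Targets with no active source: positions 9 11 14 stay [-nasal].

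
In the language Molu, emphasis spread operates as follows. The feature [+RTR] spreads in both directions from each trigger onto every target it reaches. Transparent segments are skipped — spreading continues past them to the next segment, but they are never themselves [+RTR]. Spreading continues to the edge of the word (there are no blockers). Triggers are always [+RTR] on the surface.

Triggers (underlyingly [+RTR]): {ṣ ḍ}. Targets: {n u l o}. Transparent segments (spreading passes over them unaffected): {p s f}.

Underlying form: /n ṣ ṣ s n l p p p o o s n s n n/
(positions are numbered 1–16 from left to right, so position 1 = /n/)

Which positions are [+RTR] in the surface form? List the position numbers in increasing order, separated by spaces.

From /ṣ/ at 2 rightward: 3 /ṣ/ is itself a trigger — this domain ends here.
From /ṣ/ at 2 leftward: 1 /n/ → [+RTR]; word edge.
From /ṣ/ at 3 rightward: 4 /s/ transparent; 5 /n/ → [+RTR]; 6 /l/ → [+RTR]; 7 /p/ transparent; 8 /p/ transparent; 9 /p/ transparent; 10 /o/ → [+RTR]; 11 /o/ → [+RTR]; 12 /s/ transparent; 13 /n/ → [+RTR]; 14 /s/ transparent; 15 /n/ → [+RTR]; 16 /n/ → [+RTR]; word edge.
From /ṣ/ at 3 leftward: 2 /ṣ/ is itself a trigger — this domain ends here.

1 2 3 5 6 10 11 13 15 16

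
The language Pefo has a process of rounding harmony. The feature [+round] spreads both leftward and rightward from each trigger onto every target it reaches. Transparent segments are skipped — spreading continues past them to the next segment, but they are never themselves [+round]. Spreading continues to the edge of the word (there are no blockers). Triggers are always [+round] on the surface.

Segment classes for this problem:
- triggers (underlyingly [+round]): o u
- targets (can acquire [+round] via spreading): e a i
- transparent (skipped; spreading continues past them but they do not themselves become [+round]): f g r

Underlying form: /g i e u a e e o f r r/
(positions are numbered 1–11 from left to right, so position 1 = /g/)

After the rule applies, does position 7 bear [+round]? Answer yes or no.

yes

From /u/ at 4 rightward: 5 /a/ → [+round]; 6 /e/ → [+round]; 7 /e/ → [+round]; 8 /o/ is itself a trigger — this domain ends here.
From /u/ at 4 leftward: 3 /e/ → [+round]; 2 /i/ → [+round]; 1 /g/ transparent; word edge.
From /o/ at 8 rightward: 9 /f/ transparent; 10 /r/ transparent; 11 /r/ transparent; word edge.
From /o/ at 8 leftward: 7 /e/ → [+round]; 6 /e/ → [+round]; 5 /a/ → [+round]; 4 /u/ is itself a trigger — this domain ends here.
[+round] positions on the surface: 2 3 4 5 6 7 8.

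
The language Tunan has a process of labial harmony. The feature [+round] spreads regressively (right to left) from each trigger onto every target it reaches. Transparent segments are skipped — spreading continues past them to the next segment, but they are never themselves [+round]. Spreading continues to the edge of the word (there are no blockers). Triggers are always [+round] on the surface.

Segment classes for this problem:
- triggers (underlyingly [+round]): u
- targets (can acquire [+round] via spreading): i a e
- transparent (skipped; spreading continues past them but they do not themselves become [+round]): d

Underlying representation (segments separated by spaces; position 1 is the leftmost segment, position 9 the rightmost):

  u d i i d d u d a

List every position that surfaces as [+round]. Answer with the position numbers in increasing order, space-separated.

1 3 4 7

From /u/ at 1 leftward: word edge.
From /u/ at 7 leftward: 6 /d/ transparent; 5 /d/ transparent; 4 /i/ → [+round]; 3 /i/ → [+round]; 2 /d/ transparent; 1 /u/ is itself a trigger — this domain ends here.
Target with no active source: position 9 stays [-round].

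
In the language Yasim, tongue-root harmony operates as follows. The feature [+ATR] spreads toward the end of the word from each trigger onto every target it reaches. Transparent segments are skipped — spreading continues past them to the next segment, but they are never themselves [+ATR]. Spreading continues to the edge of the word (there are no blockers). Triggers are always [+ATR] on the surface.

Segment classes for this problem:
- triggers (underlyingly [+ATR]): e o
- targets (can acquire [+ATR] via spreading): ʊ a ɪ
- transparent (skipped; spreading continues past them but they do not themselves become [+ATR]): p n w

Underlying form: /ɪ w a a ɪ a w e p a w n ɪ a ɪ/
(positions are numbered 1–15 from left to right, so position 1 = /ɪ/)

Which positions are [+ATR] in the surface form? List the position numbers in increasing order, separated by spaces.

8 10 13 14 15

From /e/ at 8 rightward: 9 /p/ transparent; 10 /a/ → [+ATR]; 11 /w/ transparent; 12 /n/ transparent; 13 /ɪ/ → [+ATR]; 14 /a/ → [+ATR]; 15 /ɪ/ → [+ATR]; word edge.
Targets with no active source: positions 1 3 4 5 6 stay [-ATR].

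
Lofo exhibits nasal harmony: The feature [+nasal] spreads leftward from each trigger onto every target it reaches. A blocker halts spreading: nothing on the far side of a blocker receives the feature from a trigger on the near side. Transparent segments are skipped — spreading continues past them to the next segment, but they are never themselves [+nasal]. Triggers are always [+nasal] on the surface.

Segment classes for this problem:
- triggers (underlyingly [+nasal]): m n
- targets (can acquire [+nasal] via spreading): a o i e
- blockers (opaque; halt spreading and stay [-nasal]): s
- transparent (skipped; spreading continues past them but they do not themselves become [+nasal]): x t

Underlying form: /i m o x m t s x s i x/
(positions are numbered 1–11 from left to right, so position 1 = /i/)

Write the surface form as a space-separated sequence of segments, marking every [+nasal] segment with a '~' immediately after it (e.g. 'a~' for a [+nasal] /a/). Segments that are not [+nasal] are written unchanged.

i~ m~ o~ x m~ t s x s i x

From /m/ at 2 leftward: 1 /i/ → [+nasal]; word edge.
From /m/ at 5 leftward: 4 /x/ transparent; 3 /o/ → [+nasal]; 2 /m/ is itself a trigger — this domain ends here.
Target with no active source: position 10 stays [-nasal].
[+nasal] positions on the surface: 1 2 3 5.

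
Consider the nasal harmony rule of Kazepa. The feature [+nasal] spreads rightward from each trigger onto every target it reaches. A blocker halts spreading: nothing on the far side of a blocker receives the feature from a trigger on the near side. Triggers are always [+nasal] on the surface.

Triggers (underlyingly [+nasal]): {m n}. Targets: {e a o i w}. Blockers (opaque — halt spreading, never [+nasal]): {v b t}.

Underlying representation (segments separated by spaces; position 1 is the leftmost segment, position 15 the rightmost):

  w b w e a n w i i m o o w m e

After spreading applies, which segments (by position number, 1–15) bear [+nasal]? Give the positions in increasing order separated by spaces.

From /n/ at 6 rightward: 7 /w/ → [+nasal]; 8 /i/ → [+nasal]; 9 /i/ → [+nasal]; 10 /m/ is itself a trigger — this domain ends here.
From /m/ at 10 rightward: 11 /o/ → [+nasal]; 12 /o/ → [+nasal]; 13 /w/ → [+nasal]; 14 /m/ is itself a trigger — this domain ends here.
From /m/ at 14 rightward: 15 /e/ → [+nasal]; word edge.
Targets with no active source: positions 1 3 4 5 stay [-nasal].

6 7 8 9 10 11 12 13 14 15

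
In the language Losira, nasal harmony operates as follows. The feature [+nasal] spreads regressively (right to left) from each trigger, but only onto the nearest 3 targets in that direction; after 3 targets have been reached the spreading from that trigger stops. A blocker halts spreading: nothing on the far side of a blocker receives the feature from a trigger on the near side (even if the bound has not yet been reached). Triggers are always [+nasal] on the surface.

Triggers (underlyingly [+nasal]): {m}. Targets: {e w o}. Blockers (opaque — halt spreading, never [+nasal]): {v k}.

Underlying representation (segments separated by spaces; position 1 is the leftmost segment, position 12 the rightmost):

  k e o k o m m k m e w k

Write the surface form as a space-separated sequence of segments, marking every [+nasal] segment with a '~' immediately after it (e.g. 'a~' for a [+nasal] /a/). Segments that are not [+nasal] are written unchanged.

From /m/ at 6 leftward: 5 /o/ → [+nasal]; 4 /k/ blocks.
From /m/ at 7 leftward: 6 /m/ is itself a trigger — this domain ends here.
From /m/ at 9 leftward: 8 /k/ blocks.
Targets with no active source: positions 2 3 10 11 stay [-nasal].
[+nasal] positions on the surface: 5 6 7 9.

k e o k o~ m~ m~ k m~ e w k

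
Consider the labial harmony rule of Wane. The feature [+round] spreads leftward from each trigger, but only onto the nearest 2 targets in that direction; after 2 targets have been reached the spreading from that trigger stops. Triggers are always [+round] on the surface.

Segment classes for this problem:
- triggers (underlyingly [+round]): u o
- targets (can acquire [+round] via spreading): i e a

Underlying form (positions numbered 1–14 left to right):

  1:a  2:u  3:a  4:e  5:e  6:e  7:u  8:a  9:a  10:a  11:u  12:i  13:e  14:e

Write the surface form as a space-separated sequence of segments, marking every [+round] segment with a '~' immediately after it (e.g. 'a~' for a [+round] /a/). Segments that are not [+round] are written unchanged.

a~ u~ a e e~ e~ u~ a a~ a~ u~ i e e

From /u/ at 2 leftward: 1 /a/ → [+round]; word edge.
From /u/ at 7 leftward: 6 /e/ → [+round]; 5 /e/ → [+round]; bound reached.
From /u/ at 11 leftward: 10 /a/ → [+round]; 9 /a/ → [+round]; bound reached.
Targets with no active source: positions 3 4 8 12 13 14 stay [-round].
[+round] positions on the surface: 1 2 5 6 7 9 10 11.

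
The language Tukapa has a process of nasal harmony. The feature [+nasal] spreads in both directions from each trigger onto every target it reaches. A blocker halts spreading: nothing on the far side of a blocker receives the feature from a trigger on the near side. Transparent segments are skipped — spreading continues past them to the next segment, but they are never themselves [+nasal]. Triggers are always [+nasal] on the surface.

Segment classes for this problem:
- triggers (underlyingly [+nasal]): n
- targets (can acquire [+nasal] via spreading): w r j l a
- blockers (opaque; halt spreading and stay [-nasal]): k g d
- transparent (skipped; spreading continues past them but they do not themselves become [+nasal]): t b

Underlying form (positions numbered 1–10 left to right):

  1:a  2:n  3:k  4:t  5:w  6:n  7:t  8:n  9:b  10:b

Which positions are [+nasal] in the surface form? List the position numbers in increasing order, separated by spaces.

From /n/ at 2 rightward: 3 /k/ blocks.
From /n/ at 2 leftward: 1 /a/ → [+nasal]; word edge.
From /n/ at 6 rightward: 7 /t/ transparent; 8 /n/ is itself a trigger — this domain ends here.
From /n/ at 6 leftward: 5 /w/ → [+nasal]; 4 /t/ transparent; 3 /k/ blocks.
From /n/ at 8 rightward: 9 /b/ transparent; 10 /b/ transparent; word edge.
From /n/ at 8 leftward: 7 /t/ transparent; 6 /n/ is itself a trigger — this domain ends here.

1 2 5 6 8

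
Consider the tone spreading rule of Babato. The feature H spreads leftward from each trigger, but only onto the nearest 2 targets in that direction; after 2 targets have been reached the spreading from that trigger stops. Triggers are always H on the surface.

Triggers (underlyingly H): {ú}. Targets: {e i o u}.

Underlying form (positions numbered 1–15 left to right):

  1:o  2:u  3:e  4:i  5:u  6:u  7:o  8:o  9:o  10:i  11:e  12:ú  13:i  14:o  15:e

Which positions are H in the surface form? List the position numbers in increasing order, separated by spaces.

10 11 12

From /ú/ at 12 leftward: 11 /e/ → H; 10 /i/ → H; bound reached.
Targets with no active source: positions 1 2 3 4 5 6 7 8 9 13 14 15 stay [-high tone].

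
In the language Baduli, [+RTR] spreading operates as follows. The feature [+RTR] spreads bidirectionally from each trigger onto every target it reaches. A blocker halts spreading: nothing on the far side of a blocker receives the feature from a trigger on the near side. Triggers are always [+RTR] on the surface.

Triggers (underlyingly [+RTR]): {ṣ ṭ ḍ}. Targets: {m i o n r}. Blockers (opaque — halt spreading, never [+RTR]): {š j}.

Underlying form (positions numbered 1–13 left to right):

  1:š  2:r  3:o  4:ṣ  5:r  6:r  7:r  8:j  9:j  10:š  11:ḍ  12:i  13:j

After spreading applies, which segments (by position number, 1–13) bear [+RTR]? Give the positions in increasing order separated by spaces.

From /ṣ/ at 4 rightward: 5 /r/ → [+RTR]; 6 /r/ → [+RTR]; 7 /r/ → [+RTR]; 8 /j/ blocks.
From /ṣ/ at 4 leftward: 3 /o/ → [+RTR]; 2 /r/ → [+RTR]; 1 /š/ blocks.
From /ḍ/ at 11 rightward: 12 /i/ → [+RTR]; 13 /j/ blocks.
From /ḍ/ at 11 leftward: 10 /š/ blocks.

2 3 4 5 6 7 11 12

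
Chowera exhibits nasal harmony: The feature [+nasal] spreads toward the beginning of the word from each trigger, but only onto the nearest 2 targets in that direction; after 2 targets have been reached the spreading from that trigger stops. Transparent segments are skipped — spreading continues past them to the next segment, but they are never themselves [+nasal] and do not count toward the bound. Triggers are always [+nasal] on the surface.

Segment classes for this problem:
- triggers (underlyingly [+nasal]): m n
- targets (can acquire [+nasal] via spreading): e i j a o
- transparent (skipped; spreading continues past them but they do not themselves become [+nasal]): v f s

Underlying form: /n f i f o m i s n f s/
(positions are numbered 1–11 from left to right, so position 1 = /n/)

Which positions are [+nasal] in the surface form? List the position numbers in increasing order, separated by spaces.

1 3 5 6 7 9

From /n/ at 1 leftward: word edge.
From /m/ at 6 leftward: 5 /o/ → [+nasal]; 4 /f/ transparent; 3 /i/ → [+nasal]; bound reached.
From /n/ at 9 leftward: 8 /s/ transparent; 7 /i/ → [+nasal]; 6 /m/ is itself a trigger — this domain ends here.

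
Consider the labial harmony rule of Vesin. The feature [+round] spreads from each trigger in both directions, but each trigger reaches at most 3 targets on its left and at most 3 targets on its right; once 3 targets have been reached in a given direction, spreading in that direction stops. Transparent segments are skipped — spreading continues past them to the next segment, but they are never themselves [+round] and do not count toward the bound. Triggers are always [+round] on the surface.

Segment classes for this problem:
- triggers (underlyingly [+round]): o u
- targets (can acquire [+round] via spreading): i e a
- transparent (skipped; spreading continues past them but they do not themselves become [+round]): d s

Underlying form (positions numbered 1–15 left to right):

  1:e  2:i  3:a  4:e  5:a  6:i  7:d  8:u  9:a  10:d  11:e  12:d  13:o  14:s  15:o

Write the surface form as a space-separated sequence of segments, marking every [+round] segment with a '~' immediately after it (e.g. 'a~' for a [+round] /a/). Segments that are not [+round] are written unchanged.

From /u/ at 8 rightward: 9 /a/ → [+round]; 10 /d/ transparent; 11 /e/ → [+round]; 12 /d/ transparent; 13 /o/ is itself a trigger — this domain ends here.
From /u/ at 8 leftward: 7 /d/ transparent; 6 /i/ → [+round]; 5 /a/ → [+round]; 4 /e/ → [+round]; bound reached.
From /o/ at 13 rightward: 14 /s/ transparent; 15 /o/ is itself a trigger — this domain ends here.
From /o/ at 13 leftward: 12 /d/ transparent; 11 /e/ → [+round]; 10 /d/ transparent; 9 /a/ → [+round]; 8 /u/ is itself a trigger — this domain ends here.
From /o/ at 15 rightward: word edge.
From /o/ at 15 leftward: 14 /s/ transparent; 13 /o/ is itself a trigger — this domain ends here.
Targets with no active source: positions 1 2 3 stay [-round].
[+round] positions on the surface: 4 5 6 8 9 11 13 15.

e i a e~ a~ i~ d u~ a~ d e~ d o~ s o~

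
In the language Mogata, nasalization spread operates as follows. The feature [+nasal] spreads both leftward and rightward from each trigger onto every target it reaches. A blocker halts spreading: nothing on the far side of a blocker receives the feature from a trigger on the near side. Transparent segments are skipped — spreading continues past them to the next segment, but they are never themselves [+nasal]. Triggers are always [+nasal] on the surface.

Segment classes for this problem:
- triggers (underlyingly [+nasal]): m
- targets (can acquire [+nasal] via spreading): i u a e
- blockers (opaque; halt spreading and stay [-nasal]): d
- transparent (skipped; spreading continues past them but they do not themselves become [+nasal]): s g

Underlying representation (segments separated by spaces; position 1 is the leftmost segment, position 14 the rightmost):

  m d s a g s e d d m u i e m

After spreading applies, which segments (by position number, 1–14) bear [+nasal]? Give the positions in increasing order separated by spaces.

From /m/ at 1 rightward: 2 /d/ blocks.
From /m/ at 1 leftward: word edge.
From /m/ at 10 rightward: 11 /u/ → [+nasal]; 12 /i/ → [+nasal]; 13 /e/ → [+nasal]; 14 /m/ is itself a trigger — this domain ends here.
From /m/ at 10 leftward: 9 /d/ blocks.
From /m/ at 14 rightward: word edge.
From /m/ at 14 leftward: 13 /e/ → [+nasal]; 12 /i/ → [+nasal]; 11 /u/ → [+nasal]; 10 /m/ is itself a trigger — this domain ends here.
Targets with no active source: positions 4 7 stay [-nasal].

1 10 11 12 13 14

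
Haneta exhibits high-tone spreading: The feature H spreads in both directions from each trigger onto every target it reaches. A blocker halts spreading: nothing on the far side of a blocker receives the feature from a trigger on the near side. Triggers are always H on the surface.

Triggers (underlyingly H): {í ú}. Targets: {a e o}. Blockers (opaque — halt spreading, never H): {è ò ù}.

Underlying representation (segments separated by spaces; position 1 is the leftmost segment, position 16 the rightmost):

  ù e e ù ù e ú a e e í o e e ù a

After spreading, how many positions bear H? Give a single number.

From /ú/ at 7 rightward: 8 /a/ → H; 9 /e/ → H; 10 /e/ → H; 11 /í/ is itself a trigger — this domain ends here.
From /ú/ at 7 leftward: 6 /e/ → H; 5 /ù/ blocks.
From /í/ at 11 rightward: 12 /o/ → H; 13 /e/ → H; 14 /e/ → H; 15 /ù/ blocks.
From /í/ at 11 leftward: 10 /e/ → H; 9 /e/ → H; 8 /a/ → H; 7 /ú/ is itself a trigger — this domain ends here.
Targets with no active source: positions 2 3 16 stay [-high tone].
H positions on the surface: 6 7 8 9 10 11 12 13 14.

9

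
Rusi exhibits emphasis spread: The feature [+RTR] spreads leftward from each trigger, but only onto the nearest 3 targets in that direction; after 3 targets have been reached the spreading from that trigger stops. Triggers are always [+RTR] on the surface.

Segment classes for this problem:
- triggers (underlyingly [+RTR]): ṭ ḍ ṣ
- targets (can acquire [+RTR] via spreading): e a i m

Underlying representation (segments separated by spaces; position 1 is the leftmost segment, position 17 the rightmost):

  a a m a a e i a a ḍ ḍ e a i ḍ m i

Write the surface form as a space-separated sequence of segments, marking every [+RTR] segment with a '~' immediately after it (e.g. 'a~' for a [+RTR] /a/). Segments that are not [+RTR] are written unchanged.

From /ḍ/ at 10 leftward: 9 /a/ → [+RTR]; 8 /a/ → [+RTR]; 7 /i/ → [+RTR]; bound reached.
From /ḍ/ at 11 leftward: 10 /ḍ/ is itself a trigger — this domain ends here.
From /ḍ/ at 15 leftward: 14 /i/ → [+RTR]; 13 /a/ → [+RTR]; 12 /e/ → [+RTR]; bound reached.
Targets with no active source: positions 1 2 3 4 5 6 16 17 stay [-emphatic].
[+RTR] positions on the surface: 7 8 9 10 11 12 13 14 15.

a a m a a e i~ a~ a~ ḍ~ ḍ~ e~ a~ i~ ḍ~ m i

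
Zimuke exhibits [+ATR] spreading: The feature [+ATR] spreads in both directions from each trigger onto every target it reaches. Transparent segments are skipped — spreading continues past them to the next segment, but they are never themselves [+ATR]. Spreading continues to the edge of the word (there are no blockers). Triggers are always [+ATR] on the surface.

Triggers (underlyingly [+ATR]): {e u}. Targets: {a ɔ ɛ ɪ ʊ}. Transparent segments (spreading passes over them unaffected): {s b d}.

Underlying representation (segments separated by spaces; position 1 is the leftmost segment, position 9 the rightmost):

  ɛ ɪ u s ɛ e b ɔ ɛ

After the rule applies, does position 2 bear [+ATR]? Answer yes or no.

yes

From /u/ at 3 rightward: 4 /s/ transparent; 5 /ɛ/ → [+ATR]; 6 /e/ is itself a trigger — this domain ends here.
From /u/ at 3 leftward: 2 /ɪ/ → [+ATR]; 1 /ɛ/ → [+ATR]; word edge.
From /e/ at 6 rightward: 7 /b/ transparent; 8 /ɔ/ → [+ATR]; 9 /ɛ/ → [+ATR]; word edge.
From /e/ at 6 leftward: 5 /ɛ/ → [+ATR]; 4 /s/ transparent; 3 /u/ is itself a trigger — this domain ends here.
[+ATR] positions on the surface: 1 2 3 5 6 8 9.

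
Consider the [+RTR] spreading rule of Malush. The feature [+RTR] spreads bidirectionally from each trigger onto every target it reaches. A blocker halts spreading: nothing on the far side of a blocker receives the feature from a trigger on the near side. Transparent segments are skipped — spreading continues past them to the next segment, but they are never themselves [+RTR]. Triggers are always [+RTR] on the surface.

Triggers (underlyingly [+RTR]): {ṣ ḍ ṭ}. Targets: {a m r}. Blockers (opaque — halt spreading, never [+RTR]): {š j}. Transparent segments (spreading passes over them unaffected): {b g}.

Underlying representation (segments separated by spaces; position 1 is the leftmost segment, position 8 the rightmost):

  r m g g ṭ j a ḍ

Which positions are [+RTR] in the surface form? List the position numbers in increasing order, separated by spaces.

1 2 5 7 8

From /ṭ/ at 5 rightward: 6 /j/ blocks.
From /ṭ/ at 5 leftward: 4 /g/ transparent; 3 /g/ transparent; 2 /m/ → [+RTR]; 1 /r/ → [+RTR]; word edge.
From /ḍ/ at 8 rightward: word edge.
From /ḍ/ at 8 leftward: 7 /a/ → [+RTR]; 6 /j/ blocks.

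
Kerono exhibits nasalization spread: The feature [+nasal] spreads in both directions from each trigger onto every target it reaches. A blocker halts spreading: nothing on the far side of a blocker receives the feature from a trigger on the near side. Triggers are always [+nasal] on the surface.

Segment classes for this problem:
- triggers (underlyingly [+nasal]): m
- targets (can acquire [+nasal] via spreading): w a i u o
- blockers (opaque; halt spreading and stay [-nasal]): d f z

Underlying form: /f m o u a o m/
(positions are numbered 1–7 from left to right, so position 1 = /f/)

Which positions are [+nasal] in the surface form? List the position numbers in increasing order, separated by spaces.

2 3 4 5 6 7

From /m/ at 2 rightward: 3 /o/ → [+nasal]; 4 /u/ → [+nasal]; 5 /a/ → [+nasal]; 6 /o/ → [+nasal]; 7 /m/ is itself a trigger — this domain ends here.
From /m/ at 2 leftward: 1 /f/ blocks.
From /m/ at 7 rightward: word edge.
From /m/ at 7 leftward: 6 /o/ → [+nasal]; 5 /a/ → [+nasal]; 4 /u/ → [+nasal]; 3 /o/ → [+nasal]; 2 /m/ is itself a trigger — this domain ends here.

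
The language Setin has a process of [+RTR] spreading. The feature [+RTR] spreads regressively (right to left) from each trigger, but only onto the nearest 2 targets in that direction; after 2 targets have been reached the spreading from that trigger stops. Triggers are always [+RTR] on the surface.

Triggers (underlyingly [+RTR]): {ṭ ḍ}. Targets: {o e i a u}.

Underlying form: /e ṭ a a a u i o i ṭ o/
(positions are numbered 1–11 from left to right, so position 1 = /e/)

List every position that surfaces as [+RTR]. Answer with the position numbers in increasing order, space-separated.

1 2 8 9 10

From /ṭ/ at 2 leftward: 1 /e/ → [+RTR]; word edge.
From /ṭ/ at 10 leftward: 9 /i/ → [+RTR]; 8 /o/ → [+RTR]; bound reached.
Targets with no active source: positions 3 4 5 6 7 11 stay [-emphatic].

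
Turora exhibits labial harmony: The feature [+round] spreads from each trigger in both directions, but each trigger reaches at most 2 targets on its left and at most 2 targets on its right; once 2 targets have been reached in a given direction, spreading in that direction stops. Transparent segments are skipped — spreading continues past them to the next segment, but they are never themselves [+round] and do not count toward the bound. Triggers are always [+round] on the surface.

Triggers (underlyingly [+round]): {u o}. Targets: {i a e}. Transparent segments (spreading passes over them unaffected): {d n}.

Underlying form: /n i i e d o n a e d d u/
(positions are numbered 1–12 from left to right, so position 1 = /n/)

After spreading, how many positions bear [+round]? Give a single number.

6

From /o/ at 6 rightward: 7 /n/ transparent; 8 /a/ → [+round]; 9 /e/ → [+round]; bound reached.
From /o/ at 6 leftward: 5 /d/ transparent; 4 /e/ → [+round]; 3 /i/ → [+round]; bound reached.
From /u/ at 12 rightward: word edge.
From /u/ at 12 leftward: 11 /d/ transparent; 10 /d/ transparent; 9 /e/ → [+round]; 8 /a/ → [+round]; bound reached.
Target with no active source: position 2 stays [-round].
[+round] positions on the surface: 3 4 6 8 9 12.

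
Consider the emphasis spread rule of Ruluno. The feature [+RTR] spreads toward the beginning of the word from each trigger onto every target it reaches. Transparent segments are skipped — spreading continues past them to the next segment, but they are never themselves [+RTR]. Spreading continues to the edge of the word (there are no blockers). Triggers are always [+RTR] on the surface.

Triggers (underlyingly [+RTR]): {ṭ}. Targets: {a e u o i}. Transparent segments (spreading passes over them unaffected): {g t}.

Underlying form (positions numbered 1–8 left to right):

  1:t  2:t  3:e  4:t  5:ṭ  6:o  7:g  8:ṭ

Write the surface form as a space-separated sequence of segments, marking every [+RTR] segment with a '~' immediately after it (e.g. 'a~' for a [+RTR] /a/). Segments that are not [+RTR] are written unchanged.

From /ṭ/ at 5 leftward: 4 /t/ transparent; 3 /e/ → [+RTR]; 2 /t/ transparent; 1 /t/ transparent; word edge.
From /ṭ/ at 8 leftward: 7 /g/ transparent; 6 /o/ → [+RTR]; 5 /ṭ/ is itself a trigger — this domain ends here.
[+RTR] positions on the surface: 3 5 6 8.

t t e~ t ṭ~ o~ g ṭ~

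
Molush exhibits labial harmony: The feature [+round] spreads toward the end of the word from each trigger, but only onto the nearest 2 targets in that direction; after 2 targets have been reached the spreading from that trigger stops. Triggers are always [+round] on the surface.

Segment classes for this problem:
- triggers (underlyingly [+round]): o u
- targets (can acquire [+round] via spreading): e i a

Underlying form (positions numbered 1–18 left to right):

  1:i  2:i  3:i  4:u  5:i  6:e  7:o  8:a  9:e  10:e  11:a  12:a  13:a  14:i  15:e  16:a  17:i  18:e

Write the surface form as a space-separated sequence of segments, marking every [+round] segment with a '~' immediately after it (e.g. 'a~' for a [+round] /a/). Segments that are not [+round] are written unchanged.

From /u/ at 4 rightward: 5 /i/ → [+round]; 6 /e/ → [+round]; bound reached.
From /o/ at 7 rightward: 8 /a/ → [+round]; 9 /e/ → [+round]; bound reached.
Targets with no active source: positions 1 2 3 10 11 12 13 14 15 16 17 18 stay [-round].
[+round] positions on the surface: 4 5 6 7 8 9.

i i i u~ i~ e~ o~ a~ e~ e a a a i e a i e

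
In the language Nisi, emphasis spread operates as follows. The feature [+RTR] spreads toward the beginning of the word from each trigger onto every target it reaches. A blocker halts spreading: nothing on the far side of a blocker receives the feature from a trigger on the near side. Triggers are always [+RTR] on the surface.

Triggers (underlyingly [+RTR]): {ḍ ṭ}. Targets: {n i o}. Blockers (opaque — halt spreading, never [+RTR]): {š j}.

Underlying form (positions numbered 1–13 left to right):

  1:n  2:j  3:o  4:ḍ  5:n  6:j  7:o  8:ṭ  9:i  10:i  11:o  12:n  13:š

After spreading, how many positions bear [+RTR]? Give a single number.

4

From /ḍ/ at 4 leftward: 3 /o/ → [+RTR]; 2 /j/ blocks.
From /ṭ/ at 8 leftward: 7 /o/ → [+RTR]; 6 /j/ blocks.
Targets with no active source: positions 1 5 9 10 11 12 stay [-emphatic].
[+RTR] positions on the surface: 3 4 7 8.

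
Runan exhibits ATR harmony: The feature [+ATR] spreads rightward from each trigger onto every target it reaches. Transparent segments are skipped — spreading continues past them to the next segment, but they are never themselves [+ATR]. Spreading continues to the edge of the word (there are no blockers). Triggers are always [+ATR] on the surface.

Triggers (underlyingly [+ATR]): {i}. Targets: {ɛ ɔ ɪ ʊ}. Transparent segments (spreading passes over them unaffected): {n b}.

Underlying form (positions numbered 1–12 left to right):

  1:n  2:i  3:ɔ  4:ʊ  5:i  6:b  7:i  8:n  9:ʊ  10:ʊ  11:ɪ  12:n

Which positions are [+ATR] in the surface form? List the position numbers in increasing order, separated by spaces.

2 3 4 5 7 9 10 11

From /i/ at 2 rightward: 3 /ɔ/ → [+ATR]; 4 /ʊ/ → [+ATR]; 5 /i/ is itself a trigger — this domain ends here.
From /i/ at 5 rightward: 6 /b/ transparent; 7 /i/ is itself a trigger — this domain ends here.
From /i/ at 7 rightward: 8 /n/ transparent; 9 /ʊ/ → [+ATR]; 10 /ʊ/ → [+ATR]; 11 /ɪ/ → [+ATR]; 12 /n/ transparent; word edge.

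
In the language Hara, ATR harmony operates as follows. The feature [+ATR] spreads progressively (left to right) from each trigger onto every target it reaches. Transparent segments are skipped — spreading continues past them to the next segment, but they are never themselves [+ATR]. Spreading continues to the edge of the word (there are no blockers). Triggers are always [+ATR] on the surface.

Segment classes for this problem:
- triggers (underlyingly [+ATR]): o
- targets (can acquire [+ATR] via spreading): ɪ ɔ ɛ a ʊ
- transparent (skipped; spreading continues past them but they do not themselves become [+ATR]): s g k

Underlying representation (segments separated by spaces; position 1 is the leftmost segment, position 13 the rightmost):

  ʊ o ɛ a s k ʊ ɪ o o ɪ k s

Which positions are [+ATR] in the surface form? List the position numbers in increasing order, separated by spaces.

2 3 4 7 8 9 10 11

From /o/ at 2 rightward: 3 /ɛ/ → [+ATR]; 4 /a/ → [+ATR]; 5 /s/ transparent; 6 /k/ transparent; 7 /ʊ/ → [+ATR]; 8 /ɪ/ → [+ATR]; 9 /o/ is itself a trigger — this domain ends here.
From /o/ at 9 rightward: 10 /o/ is itself a trigger — this domain ends here.
From /o/ at 10 rightward: 11 /ɪ/ → [+ATR]; 12 /k/ transparent; 13 /s/ transparent; word edge.
Target with no active source: position 1 stays [-ATR].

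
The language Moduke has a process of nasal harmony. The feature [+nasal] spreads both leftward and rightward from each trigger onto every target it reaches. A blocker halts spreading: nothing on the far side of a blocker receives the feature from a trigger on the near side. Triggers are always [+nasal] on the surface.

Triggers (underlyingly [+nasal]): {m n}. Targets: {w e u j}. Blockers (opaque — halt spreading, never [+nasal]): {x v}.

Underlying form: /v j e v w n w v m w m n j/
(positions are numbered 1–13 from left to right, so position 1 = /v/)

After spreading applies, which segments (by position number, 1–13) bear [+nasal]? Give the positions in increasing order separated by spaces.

From /n/ at 6 rightward: 7 /w/ → [+nasal]; 8 /v/ blocks.
From /n/ at 6 leftward: 5 /w/ → [+nasal]; 4 /v/ blocks.
From /m/ at 9 rightward: 10 /w/ → [+nasal]; 11 /m/ is itself a trigger — this domain ends here.
From /m/ at 9 leftward: 8 /v/ blocks.
From /m/ at 11 rightward: 12 /n/ is itself a trigger — this domain ends here.
From /m/ at 11 leftward: 10 /w/ → [+nasal]; 9 /m/ is itself a trigger — this domain ends here.
From /n/ at 12 rightward: 13 /j/ → [+nasal]; word edge.
From /n/ at 12 leftward: 11 /m/ is itself a trigger — this domain ends here.
Targets with no active source: positions 2 3 stay [-nasal].

5 6 7 9 10 11 12 13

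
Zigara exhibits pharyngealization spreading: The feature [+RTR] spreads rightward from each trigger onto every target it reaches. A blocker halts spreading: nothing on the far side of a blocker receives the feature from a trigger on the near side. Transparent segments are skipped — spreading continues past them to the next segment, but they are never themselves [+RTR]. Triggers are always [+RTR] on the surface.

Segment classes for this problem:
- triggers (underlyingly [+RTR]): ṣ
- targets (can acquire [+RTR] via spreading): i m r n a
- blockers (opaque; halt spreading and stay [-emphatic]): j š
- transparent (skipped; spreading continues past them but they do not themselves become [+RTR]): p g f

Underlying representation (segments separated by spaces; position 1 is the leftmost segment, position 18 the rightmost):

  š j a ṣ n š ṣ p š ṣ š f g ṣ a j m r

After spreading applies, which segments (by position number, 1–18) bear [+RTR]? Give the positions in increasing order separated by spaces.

4 5 7 10 14 15

From /ṣ/ at 4 rightward: 5 /n/ → [+RTR]; 6 /š/ blocks.
From /ṣ/ at 7 rightward: 8 /p/ transparent; 9 /š/ blocks.
From /ṣ/ at 10 rightward: 11 /š/ blocks.
From /ṣ/ at 14 rightward: 15 /a/ → [+RTR]; 16 /j/ blocks.
Targets with no active source: positions 3 17 18 stay [-emphatic].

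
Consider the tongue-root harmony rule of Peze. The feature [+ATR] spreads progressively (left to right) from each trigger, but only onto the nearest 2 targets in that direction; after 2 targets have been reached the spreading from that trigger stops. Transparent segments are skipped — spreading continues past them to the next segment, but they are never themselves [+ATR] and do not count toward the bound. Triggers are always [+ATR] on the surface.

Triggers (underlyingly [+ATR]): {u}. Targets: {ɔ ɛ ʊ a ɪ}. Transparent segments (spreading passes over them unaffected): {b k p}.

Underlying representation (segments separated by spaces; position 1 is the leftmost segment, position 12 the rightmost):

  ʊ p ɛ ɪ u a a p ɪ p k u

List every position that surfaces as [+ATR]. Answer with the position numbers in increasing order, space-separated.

5 6 7 12

From /u/ at 5 rightward: 6 /a/ → [+ATR]; 7 /a/ → [+ATR]; bound reached.
From /u/ at 12 rightward: word edge.
Targets with no active source: positions 1 3 4 9 stay [-ATR].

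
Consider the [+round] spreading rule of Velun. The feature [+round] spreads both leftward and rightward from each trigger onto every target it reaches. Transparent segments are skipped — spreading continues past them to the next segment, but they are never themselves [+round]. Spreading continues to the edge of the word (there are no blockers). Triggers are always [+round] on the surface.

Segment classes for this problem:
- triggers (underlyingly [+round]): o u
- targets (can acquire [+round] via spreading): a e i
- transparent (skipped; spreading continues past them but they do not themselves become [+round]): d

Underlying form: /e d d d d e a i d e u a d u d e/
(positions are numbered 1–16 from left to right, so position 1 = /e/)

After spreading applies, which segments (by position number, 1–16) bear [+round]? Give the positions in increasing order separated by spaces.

From /u/ at 11 rightward: 12 /a/ → [+round]; 13 /d/ transparent; 14 /u/ is itself a trigger — this domain ends here.
From /u/ at 11 leftward: 10 /e/ → [+round]; 9 /d/ transparent; 8 /i/ → [+round]; 7 /a/ → [+round]; 6 /e/ → [+round]; 5 /d/ transparent; 4 /d/ transparent; 3 /d/ transparent; 2 /d/ transparent; 1 /e/ → [+round]; word edge.
From /u/ at 14 rightward: 15 /d/ transparent; 16 /e/ → [+round]; word edge.
From /u/ at 14 leftward: 13 /d/ transparent; 12 /a/ → [+round]; 11 /u/ is itself a trigger — this domain ends here.

1 6 7 8 10 11 12 14 16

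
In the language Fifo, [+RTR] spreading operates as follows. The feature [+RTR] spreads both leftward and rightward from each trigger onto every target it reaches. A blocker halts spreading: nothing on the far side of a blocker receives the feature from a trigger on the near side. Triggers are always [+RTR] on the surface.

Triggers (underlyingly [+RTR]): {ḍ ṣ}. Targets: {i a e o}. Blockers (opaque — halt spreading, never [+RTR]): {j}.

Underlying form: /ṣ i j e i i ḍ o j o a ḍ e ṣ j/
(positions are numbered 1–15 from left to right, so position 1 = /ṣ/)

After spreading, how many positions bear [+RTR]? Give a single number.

From /ṣ/ at 1 rightward: 2 /i/ → [+RTR]; 3 /j/ blocks.
From /ṣ/ at 1 leftward: word edge.
From /ḍ/ at 7 rightward: 8 /o/ → [+RTR]; 9 /j/ blocks.
From /ḍ/ at 7 leftward: 6 /i/ → [+RTR]; 5 /i/ → [+RTR]; 4 /e/ → [+RTR]; 3 /j/ blocks.
From /ḍ/ at 12 rightward: 13 /e/ → [+RTR]; 14 /ṣ/ is itself a trigger — this domain ends here.
From /ḍ/ at 12 leftward: 11 /a/ → [+RTR]; 10 /o/ → [+RTR]; 9 /j/ blocks.
From /ṣ/ at 14 rightward: 15 /j/ blocks.
From /ṣ/ at 14 leftward: 13 /e/ → [+RTR]; 12 /ḍ/ is itself a trigger — this domain ends here.
[+RTR] positions on the surface: 1 2 4 5 6 7 8 10 11 12 13 14.

12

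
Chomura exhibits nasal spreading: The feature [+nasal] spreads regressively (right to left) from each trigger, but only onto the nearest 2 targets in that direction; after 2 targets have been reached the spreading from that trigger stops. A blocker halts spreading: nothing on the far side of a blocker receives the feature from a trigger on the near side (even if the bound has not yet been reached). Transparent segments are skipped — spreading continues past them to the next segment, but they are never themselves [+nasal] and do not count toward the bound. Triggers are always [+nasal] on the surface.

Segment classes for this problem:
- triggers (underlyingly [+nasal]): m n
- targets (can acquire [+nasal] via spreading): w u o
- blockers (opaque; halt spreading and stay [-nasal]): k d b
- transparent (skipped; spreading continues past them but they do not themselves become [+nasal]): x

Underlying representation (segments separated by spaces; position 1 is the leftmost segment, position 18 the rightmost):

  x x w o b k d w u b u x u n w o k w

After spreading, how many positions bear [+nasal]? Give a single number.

From /n/ at 14 leftward: 13 /u/ → [+nasal]; 12 /x/ transparent; 11 /u/ → [+nasal]; bound reached.
Targets with no active source: positions 3 4 8 9 15 16 18 stay [-nasal].
[+nasal] positions on the surface: 11 13 14.

3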